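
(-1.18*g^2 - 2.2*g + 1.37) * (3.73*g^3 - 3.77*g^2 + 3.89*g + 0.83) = -4.4014*g^5 - 3.7574*g^4 + 8.8139*g^3 - 14.7023*g^2 + 3.5033*g + 1.1371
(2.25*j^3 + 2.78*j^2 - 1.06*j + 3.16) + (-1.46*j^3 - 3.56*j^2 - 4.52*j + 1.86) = 0.79*j^3 - 0.78*j^2 - 5.58*j + 5.02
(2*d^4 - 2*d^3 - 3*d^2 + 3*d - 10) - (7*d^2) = 2*d^4 - 2*d^3 - 10*d^2 + 3*d - 10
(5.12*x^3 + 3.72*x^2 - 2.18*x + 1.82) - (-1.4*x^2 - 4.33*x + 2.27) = 5.12*x^3 + 5.12*x^2 + 2.15*x - 0.45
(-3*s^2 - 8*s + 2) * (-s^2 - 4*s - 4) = 3*s^4 + 20*s^3 + 42*s^2 + 24*s - 8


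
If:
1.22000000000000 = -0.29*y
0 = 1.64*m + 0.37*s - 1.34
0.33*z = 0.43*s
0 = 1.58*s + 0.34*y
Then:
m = 0.61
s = 0.91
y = -4.21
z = 1.18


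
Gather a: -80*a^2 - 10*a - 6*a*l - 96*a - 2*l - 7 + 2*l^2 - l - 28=-80*a^2 + a*(-6*l - 106) + 2*l^2 - 3*l - 35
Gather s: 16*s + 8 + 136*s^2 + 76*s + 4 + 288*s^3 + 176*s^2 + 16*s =288*s^3 + 312*s^2 + 108*s + 12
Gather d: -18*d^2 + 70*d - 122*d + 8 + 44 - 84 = -18*d^2 - 52*d - 32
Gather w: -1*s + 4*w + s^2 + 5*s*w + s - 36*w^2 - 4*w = s^2 + 5*s*w - 36*w^2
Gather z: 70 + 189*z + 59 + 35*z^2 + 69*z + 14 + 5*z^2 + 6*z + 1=40*z^2 + 264*z + 144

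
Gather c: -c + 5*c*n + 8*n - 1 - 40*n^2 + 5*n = c*(5*n - 1) - 40*n^2 + 13*n - 1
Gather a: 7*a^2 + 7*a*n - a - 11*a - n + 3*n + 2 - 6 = 7*a^2 + a*(7*n - 12) + 2*n - 4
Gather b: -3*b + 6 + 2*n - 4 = -3*b + 2*n + 2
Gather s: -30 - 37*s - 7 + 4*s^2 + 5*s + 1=4*s^2 - 32*s - 36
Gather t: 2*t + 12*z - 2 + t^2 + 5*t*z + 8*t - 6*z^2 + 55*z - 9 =t^2 + t*(5*z + 10) - 6*z^2 + 67*z - 11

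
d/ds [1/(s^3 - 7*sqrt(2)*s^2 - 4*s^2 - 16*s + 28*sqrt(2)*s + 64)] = (-3*s^2 + 8*s + 14*sqrt(2)*s - 28*sqrt(2) + 16)/(s^3 - 7*sqrt(2)*s^2 - 4*s^2 - 16*s + 28*sqrt(2)*s + 64)^2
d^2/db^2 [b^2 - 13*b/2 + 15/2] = 2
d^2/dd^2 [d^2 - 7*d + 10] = 2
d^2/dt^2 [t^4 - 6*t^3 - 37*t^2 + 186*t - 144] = 12*t^2 - 36*t - 74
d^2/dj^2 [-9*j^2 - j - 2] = -18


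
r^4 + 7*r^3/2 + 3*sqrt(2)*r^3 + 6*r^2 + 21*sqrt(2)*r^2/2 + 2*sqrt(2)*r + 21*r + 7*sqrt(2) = (r + 7/2)*(r + sqrt(2))^3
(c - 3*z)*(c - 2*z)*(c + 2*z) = c^3 - 3*c^2*z - 4*c*z^2 + 12*z^3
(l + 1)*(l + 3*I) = l^2 + l + 3*I*l + 3*I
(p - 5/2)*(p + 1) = p^2 - 3*p/2 - 5/2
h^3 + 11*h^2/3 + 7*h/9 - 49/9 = (h - 1)*(h + 7/3)^2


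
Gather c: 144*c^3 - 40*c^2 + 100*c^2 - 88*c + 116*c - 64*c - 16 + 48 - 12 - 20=144*c^3 + 60*c^2 - 36*c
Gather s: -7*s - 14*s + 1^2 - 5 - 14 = -21*s - 18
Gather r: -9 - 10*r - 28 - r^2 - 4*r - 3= -r^2 - 14*r - 40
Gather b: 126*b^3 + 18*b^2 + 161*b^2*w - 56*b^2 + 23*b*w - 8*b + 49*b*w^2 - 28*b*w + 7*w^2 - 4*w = 126*b^3 + b^2*(161*w - 38) + b*(49*w^2 - 5*w - 8) + 7*w^2 - 4*w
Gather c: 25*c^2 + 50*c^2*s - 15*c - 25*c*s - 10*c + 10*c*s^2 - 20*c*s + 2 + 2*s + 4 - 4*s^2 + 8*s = c^2*(50*s + 25) + c*(10*s^2 - 45*s - 25) - 4*s^2 + 10*s + 6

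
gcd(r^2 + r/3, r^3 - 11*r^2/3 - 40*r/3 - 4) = r + 1/3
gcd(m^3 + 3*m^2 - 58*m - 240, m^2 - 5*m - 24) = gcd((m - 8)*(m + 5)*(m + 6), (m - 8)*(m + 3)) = m - 8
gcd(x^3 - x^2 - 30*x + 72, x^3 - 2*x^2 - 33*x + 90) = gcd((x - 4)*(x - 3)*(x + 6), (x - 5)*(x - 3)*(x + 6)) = x^2 + 3*x - 18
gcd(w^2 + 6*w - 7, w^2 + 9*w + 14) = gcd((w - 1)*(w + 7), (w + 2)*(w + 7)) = w + 7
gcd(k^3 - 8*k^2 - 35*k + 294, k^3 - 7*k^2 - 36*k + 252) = k^2 - k - 42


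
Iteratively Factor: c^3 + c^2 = (c)*(c^2 + c) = c*(c + 1)*(c)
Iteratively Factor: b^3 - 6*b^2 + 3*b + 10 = (b + 1)*(b^2 - 7*b + 10) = (b - 5)*(b + 1)*(b - 2)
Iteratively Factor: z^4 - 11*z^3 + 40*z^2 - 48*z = (z - 4)*(z^3 - 7*z^2 + 12*z) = z*(z - 4)*(z^2 - 7*z + 12) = z*(z - 4)^2*(z - 3)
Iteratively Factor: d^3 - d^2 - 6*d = (d + 2)*(d^2 - 3*d) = d*(d + 2)*(d - 3)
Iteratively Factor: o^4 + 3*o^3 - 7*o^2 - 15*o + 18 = (o + 3)*(o^3 - 7*o + 6) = (o - 1)*(o + 3)*(o^2 + o - 6) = (o - 1)*(o + 3)^2*(o - 2)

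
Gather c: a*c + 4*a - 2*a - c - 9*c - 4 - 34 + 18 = 2*a + c*(a - 10) - 20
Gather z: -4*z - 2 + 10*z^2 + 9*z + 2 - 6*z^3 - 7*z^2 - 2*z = -6*z^3 + 3*z^2 + 3*z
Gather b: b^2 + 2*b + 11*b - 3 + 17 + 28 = b^2 + 13*b + 42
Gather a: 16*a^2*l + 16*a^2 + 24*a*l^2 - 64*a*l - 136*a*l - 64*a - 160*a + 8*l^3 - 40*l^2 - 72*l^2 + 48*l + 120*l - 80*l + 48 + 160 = a^2*(16*l + 16) + a*(24*l^2 - 200*l - 224) + 8*l^3 - 112*l^2 + 88*l + 208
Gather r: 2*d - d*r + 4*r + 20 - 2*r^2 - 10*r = 2*d - 2*r^2 + r*(-d - 6) + 20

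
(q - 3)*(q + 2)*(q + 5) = q^3 + 4*q^2 - 11*q - 30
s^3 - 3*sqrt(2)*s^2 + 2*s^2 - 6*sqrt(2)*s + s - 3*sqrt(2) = (s + 1)^2*(s - 3*sqrt(2))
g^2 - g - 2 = (g - 2)*(g + 1)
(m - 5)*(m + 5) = m^2 - 25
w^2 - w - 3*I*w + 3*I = (w - 1)*(w - 3*I)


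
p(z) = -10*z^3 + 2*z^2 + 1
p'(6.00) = -1056.00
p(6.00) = -2087.00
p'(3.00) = -258.00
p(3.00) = -251.00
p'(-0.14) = -1.15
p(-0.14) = 1.07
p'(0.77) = -14.71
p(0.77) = -2.38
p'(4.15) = -500.08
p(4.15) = -679.29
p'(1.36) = -50.05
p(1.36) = -20.46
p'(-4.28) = -566.67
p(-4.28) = 821.66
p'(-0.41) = -6.68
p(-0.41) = 2.03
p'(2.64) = -198.53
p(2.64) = -169.06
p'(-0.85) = -25.08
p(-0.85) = 8.59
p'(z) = -30*z^2 + 4*z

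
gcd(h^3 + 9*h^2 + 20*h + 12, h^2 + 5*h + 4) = h + 1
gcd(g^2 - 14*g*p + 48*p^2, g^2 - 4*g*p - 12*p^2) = -g + 6*p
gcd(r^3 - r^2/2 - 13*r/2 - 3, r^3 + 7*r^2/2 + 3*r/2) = r + 1/2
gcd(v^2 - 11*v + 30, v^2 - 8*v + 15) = v - 5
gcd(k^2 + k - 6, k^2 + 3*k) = k + 3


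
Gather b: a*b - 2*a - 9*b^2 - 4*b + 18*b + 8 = -2*a - 9*b^2 + b*(a + 14) + 8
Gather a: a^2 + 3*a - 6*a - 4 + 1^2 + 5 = a^2 - 3*a + 2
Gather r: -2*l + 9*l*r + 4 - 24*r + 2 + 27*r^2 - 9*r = -2*l + 27*r^2 + r*(9*l - 33) + 6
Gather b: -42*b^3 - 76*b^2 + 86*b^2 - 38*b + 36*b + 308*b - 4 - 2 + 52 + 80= -42*b^3 + 10*b^2 + 306*b + 126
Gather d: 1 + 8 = 9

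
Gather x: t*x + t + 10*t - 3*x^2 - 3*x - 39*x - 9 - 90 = 11*t - 3*x^2 + x*(t - 42) - 99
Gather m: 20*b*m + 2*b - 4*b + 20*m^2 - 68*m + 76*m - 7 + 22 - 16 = -2*b + 20*m^2 + m*(20*b + 8) - 1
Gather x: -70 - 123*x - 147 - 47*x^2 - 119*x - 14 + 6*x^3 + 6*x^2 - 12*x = 6*x^3 - 41*x^2 - 254*x - 231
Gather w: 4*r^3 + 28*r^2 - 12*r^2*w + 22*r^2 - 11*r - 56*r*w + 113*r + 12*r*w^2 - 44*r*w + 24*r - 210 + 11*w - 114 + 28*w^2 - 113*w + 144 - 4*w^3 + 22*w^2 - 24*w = 4*r^3 + 50*r^2 + 126*r - 4*w^3 + w^2*(12*r + 50) + w*(-12*r^2 - 100*r - 126) - 180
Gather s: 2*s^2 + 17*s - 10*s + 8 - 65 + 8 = 2*s^2 + 7*s - 49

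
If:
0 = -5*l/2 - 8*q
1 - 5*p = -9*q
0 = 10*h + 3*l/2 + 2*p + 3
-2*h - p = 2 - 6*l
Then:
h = -617/1770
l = 608/2655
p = 21/295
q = -38/531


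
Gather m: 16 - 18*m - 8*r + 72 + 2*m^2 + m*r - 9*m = 2*m^2 + m*(r - 27) - 8*r + 88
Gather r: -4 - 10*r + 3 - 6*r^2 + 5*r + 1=-6*r^2 - 5*r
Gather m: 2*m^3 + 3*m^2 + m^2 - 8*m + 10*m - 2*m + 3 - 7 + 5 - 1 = 2*m^3 + 4*m^2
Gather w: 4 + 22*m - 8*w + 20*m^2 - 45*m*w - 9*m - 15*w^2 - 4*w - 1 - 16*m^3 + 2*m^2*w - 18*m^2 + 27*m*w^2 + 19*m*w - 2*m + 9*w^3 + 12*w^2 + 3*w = -16*m^3 + 2*m^2 + 11*m + 9*w^3 + w^2*(27*m - 3) + w*(2*m^2 - 26*m - 9) + 3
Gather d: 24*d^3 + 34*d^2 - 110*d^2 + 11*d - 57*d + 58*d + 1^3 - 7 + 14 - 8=24*d^3 - 76*d^2 + 12*d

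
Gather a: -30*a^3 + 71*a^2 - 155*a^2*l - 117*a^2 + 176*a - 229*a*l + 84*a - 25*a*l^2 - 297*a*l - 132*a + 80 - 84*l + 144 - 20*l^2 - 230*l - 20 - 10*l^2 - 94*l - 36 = -30*a^3 + a^2*(-155*l - 46) + a*(-25*l^2 - 526*l + 128) - 30*l^2 - 408*l + 168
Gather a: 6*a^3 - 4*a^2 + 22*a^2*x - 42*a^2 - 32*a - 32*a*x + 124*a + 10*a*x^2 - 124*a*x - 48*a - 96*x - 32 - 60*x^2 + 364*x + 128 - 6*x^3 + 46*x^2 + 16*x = 6*a^3 + a^2*(22*x - 46) + a*(10*x^2 - 156*x + 44) - 6*x^3 - 14*x^2 + 284*x + 96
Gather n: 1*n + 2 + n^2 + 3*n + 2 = n^2 + 4*n + 4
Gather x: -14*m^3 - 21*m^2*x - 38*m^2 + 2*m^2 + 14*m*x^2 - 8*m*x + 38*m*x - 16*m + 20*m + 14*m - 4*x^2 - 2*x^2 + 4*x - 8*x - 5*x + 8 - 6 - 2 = -14*m^3 - 36*m^2 + 18*m + x^2*(14*m - 6) + x*(-21*m^2 + 30*m - 9)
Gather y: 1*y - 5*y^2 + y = -5*y^2 + 2*y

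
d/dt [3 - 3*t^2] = -6*t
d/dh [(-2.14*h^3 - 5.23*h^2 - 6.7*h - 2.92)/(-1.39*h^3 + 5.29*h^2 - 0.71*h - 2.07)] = (-18.5903*h^4 - 15.5872*h^3 + 40.2693*h^2 + 52.5458*h + 11.7958)/(1.9321*h^6 - 14.7062*h^5 + 29.9579*h^4 - 1.7572*h^3 - 21.3965*h^2 + 2.9394*h + 4.2849)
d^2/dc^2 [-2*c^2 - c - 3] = -4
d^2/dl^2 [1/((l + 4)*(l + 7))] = 2*((l + 4)^2 + (l + 4)*(l + 7) + (l + 7)^2)/((l + 4)^3*(l + 7)^3)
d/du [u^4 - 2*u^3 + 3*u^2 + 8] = 2*u*(2*u^2 - 3*u + 3)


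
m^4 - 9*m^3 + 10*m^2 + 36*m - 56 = (m - 7)*(m - 2)^2*(m + 2)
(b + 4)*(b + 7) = b^2 + 11*b + 28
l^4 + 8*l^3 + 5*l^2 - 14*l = l*(l - 1)*(l + 2)*(l + 7)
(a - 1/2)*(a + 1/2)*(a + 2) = a^3 + 2*a^2 - a/4 - 1/2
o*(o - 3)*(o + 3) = o^3 - 9*o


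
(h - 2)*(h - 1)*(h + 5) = h^3 + 2*h^2 - 13*h + 10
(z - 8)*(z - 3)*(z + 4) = z^3 - 7*z^2 - 20*z + 96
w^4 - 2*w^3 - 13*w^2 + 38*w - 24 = (w - 3)*(w - 2)*(w - 1)*(w + 4)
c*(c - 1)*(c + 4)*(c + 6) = c^4 + 9*c^3 + 14*c^2 - 24*c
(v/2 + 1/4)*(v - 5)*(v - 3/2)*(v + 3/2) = v^4/2 - 9*v^3/4 - 19*v^2/8 + 81*v/16 + 45/16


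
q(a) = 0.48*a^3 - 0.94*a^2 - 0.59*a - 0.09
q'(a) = 1.44*a^2 - 1.88*a - 0.59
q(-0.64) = -0.22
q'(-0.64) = 1.20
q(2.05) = -1.11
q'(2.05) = 1.61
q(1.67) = -1.46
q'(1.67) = 0.29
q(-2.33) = -9.89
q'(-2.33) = 11.61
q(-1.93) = -5.90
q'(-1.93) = 8.40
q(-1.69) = -4.09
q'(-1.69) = 6.70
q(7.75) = 162.31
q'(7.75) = 71.33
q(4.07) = 14.30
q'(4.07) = 15.61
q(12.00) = 686.91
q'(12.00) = 184.21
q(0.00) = -0.09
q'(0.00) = -0.59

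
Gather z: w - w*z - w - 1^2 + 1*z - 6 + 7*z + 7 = z*(8 - w)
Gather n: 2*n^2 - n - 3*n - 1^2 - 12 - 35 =2*n^2 - 4*n - 48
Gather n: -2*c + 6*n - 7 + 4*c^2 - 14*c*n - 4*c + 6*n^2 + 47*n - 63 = 4*c^2 - 6*c + 6*n^2 + n*(53 - 14*c) - 70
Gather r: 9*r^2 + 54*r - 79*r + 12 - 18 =9*r^2 - 25*r - 6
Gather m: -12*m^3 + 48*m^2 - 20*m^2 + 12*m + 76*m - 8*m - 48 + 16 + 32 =-12*m^3 + 28*m^2 + 80*m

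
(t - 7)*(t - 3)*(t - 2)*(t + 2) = t^4 - 10*t^3 + 17*t^2 + 40*t - 84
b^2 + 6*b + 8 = (b + 2)*(b + 4)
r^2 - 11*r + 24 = (r - 8)*(r - 3)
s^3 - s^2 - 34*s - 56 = (s - 7)*(s + 2)*(s + 4)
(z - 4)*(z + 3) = z^2 - z - 12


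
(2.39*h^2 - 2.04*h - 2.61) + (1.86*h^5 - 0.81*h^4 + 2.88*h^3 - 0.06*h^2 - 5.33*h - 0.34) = 1.86*h^5 - 0.81*h^4 + 2.88*h^3 + 2.33*h^2 - 7.37*h - 2.95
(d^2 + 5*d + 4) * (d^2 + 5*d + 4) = d^4 + 10*d^3 + 33*d^2 + 40*d + 16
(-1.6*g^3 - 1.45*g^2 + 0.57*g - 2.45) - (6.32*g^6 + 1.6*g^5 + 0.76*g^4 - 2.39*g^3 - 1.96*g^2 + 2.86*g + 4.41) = -6.32*g^6 - 1.6*g^5 - 0.76*g^4 + 0.79*g^3 + 0.51*g^2 - 2.29*g - 6.86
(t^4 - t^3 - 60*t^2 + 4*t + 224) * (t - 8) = t^5 - 9*t^4 - 52*t^3 + 484*t^2 + 192*t - 1792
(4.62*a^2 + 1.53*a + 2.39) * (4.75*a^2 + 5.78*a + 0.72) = 21.945*a^4 + 33.9711*a^3 + 23.5223*a^2 + 14.9158*a + 1.7208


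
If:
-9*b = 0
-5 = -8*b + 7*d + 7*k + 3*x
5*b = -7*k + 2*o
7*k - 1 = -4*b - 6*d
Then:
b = 0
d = -3*x - 6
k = 18*x/7 + 37/7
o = 9*x + 37/2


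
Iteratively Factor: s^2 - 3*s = (s - 3)*(s)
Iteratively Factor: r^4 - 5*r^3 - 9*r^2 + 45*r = (r + 3)*(r^3 - 8*r^2 + 15*r) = r*(r + 3)*(r^2 - 8*r + 15) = r*(r - 3)*(r + 3)*(r - 5)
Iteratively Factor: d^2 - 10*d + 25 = (d - 5)*(d - 5)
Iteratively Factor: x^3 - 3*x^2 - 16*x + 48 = (x - 4)*(x^2 + x - 12) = (x - 4)*(x - 3)*(x + 4)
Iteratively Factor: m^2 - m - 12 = (m + 3)*(m - 4)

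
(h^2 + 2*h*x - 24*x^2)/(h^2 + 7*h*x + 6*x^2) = (h - 4*x)/(h + x)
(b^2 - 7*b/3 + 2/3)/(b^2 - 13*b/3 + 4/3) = (b - 2)/(b - 4)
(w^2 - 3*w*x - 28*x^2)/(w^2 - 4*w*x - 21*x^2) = (w + 4*x)/(w + 3*x)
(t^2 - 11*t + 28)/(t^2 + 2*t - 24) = (t - 7)/(t + 6)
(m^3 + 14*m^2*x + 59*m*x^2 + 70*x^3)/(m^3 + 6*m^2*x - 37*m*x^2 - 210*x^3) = (-m - 2*x)/(-m + 6*x)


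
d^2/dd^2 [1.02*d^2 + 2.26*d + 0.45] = 2.04000000000000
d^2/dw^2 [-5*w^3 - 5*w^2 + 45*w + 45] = -30*w - 10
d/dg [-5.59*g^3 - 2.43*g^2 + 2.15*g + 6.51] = -16.77*g^2 - 4.86*g + 2.15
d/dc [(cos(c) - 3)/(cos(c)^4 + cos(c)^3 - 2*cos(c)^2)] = (-35*cos(c)/4 - 5*cos(2*c) + 3*cos(3*c)/4 + 7)*sin(c)/((cos(c)^2 + cos(c) - 2)^2*cos(c)^3)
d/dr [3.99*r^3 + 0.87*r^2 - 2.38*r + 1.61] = 11.97*r^2 + 1.74*r - 2.38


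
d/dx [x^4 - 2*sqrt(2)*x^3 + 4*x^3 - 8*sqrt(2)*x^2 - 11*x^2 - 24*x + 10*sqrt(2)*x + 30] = 4*x^3 - 6*sqrt(2)*x^2 + 12*x^2 - 16*sqrt(2)*x - 22*x - 24 + 10*sqrt(2)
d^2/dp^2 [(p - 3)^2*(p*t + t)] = 2*t*(3*p - 5)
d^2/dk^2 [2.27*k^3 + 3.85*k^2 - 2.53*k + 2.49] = 13.62*k + 7.7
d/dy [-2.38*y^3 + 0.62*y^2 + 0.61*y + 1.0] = -7.14*y^2 + 1.24*y + 0.61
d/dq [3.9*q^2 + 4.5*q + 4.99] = 7.8*q + 4.5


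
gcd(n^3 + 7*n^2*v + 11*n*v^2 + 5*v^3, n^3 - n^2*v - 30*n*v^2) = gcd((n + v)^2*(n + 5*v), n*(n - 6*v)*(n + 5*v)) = n + 5*v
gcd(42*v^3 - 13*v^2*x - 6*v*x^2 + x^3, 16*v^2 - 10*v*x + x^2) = -2*v + x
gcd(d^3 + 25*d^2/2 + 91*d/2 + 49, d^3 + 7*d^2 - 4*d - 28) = d^2 + 9*d + 14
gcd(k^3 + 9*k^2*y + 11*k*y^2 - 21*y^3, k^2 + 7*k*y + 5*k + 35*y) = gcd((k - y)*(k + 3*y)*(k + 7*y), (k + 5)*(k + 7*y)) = k + 7*y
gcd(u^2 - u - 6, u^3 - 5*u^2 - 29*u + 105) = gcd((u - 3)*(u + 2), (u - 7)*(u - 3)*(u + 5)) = u - 3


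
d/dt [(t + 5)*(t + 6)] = 2*t + 11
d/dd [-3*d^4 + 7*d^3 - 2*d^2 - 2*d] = -12*d^3 + 21*d^2 - 4*d - 2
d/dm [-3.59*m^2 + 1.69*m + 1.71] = 1.69 - 7.18*m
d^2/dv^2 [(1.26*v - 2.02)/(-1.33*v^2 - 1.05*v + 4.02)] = (-(1.26*v - 2.02)*(2.66*v + 1.05)*(5.32*v + 2.1) + (10.0548*v - 2.7272)*(1.33*v^2 + 1.05*v - 4.02))/(1.33*v^2 + 1.05*v - 4.02)^3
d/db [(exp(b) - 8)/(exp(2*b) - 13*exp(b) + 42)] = (-(exp(b) - 8)*(2*exp(b) - 13) + exp(2*b) - 13*exp(b) + 42)*exp(b)/(exp(2*b) - 13*exp(b) + 42)^2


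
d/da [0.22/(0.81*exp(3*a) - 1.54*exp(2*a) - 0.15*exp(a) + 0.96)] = (-0.5346*exp(2*a) + 0.6776*exp(a) + 0.033)*exp(a)/(0.81*exp(3*a) - 1.54*exp(2*a) - 0.15*exp(a) + 0.96)^2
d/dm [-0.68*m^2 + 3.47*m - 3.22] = 3.47 - 1.36*m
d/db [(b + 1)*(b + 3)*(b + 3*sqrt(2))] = 3*b^2 + 8*b + 6*sqrt(2)*b + 3 + 12*sqrt(2)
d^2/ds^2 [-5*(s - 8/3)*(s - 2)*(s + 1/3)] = 130/3 - 30*s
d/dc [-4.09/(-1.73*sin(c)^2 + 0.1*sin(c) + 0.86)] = (0.409 - 14.1514*sin(c))*cos(c)/(-1.73*sin(c)^2 + 0.1*sin(c) + 0.86)^2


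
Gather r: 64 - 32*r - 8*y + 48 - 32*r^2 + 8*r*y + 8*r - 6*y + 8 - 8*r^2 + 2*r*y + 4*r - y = -40*r^2 + r*(10*y - 20) - 15*y + 120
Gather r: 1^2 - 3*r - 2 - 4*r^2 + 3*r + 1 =-4*r^2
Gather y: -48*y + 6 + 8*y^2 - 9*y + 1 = 8*y^2 - 57*y + 7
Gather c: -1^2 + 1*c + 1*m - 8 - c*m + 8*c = c*(9 - m) + m - 9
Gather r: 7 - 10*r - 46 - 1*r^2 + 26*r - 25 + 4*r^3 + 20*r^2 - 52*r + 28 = 4*r^3 + 19*r^2 - 36*r - 36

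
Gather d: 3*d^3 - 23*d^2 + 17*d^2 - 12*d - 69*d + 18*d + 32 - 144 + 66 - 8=3*d^3 - 6*d^2 - 63*d - 54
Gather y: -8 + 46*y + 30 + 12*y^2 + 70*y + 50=12*y^2 + 116*y + 72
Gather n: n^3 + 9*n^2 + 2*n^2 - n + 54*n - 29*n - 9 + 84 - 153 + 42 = n^3 + 11*n^2 + 24*n - 36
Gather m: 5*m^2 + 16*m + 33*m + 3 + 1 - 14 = 5*m^2 + 49*m - 10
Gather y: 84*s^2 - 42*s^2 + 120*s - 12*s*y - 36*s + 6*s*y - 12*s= 42*s^2 - 6*s*y + 72*s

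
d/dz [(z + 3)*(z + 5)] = 2*z + 8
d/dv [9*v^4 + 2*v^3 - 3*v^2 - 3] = 6*v*(6*v^2 + v - 1)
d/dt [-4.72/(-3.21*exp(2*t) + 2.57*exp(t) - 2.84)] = (12.1304 - 30.3024*exp(t))*exp(t)/(3.21*exp(2*t) - 2.57*exp(t) + 2.84)^2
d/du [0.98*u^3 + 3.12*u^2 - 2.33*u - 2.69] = 2.94*u^2 + 6.24*u - 2.33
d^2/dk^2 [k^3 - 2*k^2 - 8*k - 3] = 6*k - 4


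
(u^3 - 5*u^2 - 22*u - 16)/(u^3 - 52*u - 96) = (u + 1)/(u + 6)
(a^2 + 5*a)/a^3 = (a + 5)/a^2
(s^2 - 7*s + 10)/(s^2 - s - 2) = (s - 5)/(s + 1)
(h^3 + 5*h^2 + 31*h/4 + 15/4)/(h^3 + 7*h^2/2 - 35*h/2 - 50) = (h^2 + 5*h/2 + 3/2)/(h^2 + h - 20)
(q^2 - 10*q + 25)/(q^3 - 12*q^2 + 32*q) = (q^2 - 10*q + 25)/(q*(q^2 - 12*q + 32))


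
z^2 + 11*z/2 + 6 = (z + 3/2)*(z + 4)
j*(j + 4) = j^2 + 4*j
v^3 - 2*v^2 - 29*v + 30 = (v - 6)*(v - 1)*(v + 5)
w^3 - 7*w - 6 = (w - 3)*(w + 1)*(w + 2)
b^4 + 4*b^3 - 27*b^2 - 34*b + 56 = (b - 4)*(b - 1)*(b + 2)*(b + 7)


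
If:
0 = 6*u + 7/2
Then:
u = -7/12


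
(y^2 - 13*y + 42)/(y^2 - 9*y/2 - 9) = 2*(y - 7)/(2*y + 3)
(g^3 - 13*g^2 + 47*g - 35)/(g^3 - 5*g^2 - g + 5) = (g - 7)/(g + 1)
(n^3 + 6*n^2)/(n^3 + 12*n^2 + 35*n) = n*(n + 6)/(n^2 + 12*n + 35)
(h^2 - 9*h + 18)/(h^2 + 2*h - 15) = (h - 6)/(h + 5)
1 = 1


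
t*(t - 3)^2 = t^3 - 6*t^2 + 9*t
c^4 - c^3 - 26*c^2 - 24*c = c*(c - 6)*(c + 1)*(c + 4)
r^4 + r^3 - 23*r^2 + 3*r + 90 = (r - 3)^2*(r + 2)*(r + 5)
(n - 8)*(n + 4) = n^2 - 4*n - 32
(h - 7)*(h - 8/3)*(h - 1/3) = h^3 - 10*h^2 + 197*h/9 - 56/9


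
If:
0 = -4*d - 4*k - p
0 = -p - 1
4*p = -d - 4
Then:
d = 0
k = 1/4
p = -1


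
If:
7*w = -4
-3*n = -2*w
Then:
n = -8/21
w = -4/7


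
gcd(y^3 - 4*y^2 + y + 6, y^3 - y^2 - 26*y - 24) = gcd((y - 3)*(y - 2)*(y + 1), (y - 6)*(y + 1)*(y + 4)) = y + 1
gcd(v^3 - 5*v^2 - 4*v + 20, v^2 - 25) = v - 5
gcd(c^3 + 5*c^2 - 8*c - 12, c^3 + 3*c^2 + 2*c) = c + 1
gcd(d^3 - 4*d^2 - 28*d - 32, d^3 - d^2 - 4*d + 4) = d + 2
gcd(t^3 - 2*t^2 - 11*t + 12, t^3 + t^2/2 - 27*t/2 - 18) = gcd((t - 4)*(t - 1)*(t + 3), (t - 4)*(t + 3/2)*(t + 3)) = t^2 - t - 12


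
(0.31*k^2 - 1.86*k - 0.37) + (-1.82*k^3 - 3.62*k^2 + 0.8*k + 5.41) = -1.82*k^3 - 3.31*k^2 - 1.06*k + 5.04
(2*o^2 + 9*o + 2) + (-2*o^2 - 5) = 9*o - 3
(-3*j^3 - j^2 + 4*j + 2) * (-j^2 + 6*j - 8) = 3*j^5 - 17*j^4 + 14*j^3 + 30*j^2 - 20*j - 16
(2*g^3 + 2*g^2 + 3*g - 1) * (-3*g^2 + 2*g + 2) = -6*g^5 - 2*g^4 - g^3 + 13*g^2 + 4*g - 2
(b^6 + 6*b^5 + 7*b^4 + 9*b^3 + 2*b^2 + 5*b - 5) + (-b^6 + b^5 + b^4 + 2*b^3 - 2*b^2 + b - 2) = 7*b^5 + 8*b^4 + 11*b^3 + 6*b - 7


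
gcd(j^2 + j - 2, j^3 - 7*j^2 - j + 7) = j - 1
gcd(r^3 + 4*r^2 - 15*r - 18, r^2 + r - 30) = r + 6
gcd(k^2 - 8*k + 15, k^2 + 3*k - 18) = k - 3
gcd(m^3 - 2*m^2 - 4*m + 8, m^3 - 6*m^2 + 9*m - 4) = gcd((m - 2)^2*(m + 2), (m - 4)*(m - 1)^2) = 1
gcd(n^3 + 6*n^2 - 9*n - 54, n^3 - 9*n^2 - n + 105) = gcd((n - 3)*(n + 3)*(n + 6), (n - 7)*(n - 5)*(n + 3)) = n + 3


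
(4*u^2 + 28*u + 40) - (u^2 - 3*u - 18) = 3*u^2 + 31*u + 58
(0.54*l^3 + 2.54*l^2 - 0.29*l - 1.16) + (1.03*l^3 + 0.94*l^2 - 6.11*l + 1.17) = 1.57*l^3 + 3.48*l^2 - 6.4*l + 0.01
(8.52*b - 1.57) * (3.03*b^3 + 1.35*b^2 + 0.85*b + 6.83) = 25.8156*b^4 + 6.7449*b^3 + 5.1225*b^2 + 56.8571*b - 10.7231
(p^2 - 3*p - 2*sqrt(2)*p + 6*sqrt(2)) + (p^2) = 2*p^2 - 3*p - 2*sqrt(2)*p + 6*sqrt(2)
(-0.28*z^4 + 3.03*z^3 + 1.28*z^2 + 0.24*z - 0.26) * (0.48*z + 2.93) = -0.1344*z^5 + 0.634*z^4 + 9.4923*z^3 + 3.8656*z^2 + 0.5784*z - 0.7618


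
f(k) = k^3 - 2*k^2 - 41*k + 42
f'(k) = 3*k^2 - 4*k - 41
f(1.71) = -28.96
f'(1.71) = -39.07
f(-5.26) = 56.79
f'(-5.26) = 63.04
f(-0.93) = 77.60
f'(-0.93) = -34.69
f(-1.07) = 82.36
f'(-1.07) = -33.29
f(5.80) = -67.97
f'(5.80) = 36.72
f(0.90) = 4.21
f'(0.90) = -42.17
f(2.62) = -61.16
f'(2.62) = -30.89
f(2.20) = -47.23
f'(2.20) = -35.28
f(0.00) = 42.00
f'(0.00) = -41.00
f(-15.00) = -3168.00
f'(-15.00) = 694.00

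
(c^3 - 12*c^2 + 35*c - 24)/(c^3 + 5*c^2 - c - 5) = (c^2 - 11*c + 24)/(c^2 + 6*c + 5)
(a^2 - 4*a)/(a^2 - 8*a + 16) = a/(a - 4)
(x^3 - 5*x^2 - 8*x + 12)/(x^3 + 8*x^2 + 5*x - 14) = (x - 6)/(x + 7)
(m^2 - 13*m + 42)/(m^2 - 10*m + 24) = (m - 7)/(m - 4)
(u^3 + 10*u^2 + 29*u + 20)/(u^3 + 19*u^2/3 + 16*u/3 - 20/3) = 3*(u^2 + 5*u + 4)/(3*u^2 + 4*u - 4)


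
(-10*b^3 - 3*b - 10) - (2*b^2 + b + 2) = -10*b^3 - 2*b^2 - 4*b - 12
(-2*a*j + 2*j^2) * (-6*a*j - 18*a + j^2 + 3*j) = 12*a^2*j^2 + 36*a^2*j - 14*a*j^3 - 42*a*j^2 + 2*j^4 + 6*j^3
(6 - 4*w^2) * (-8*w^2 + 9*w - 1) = 32*w^4 - 36*w^3 - 44*w^2 + 54*w - 6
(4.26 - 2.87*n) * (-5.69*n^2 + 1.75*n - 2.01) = 16.3303*n^3 - 29.2619*n^2 + 13.2237*n - 8.5626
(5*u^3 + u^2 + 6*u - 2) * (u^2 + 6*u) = 5*u^5 + 31*u^4 + 12*u^3 + 34*u^2 - 12*u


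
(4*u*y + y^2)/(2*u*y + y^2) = (4*u + y)/(2*u + y)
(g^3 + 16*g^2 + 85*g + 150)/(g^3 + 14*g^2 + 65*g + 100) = (g + 6)/(g + 4)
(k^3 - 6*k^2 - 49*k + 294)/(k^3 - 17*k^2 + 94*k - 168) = (k + 7)/(k - 4)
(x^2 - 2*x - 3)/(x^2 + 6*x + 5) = (x - 3)/(x + 5)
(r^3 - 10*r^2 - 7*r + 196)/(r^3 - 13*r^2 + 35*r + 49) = (r + 4)/(r + 1)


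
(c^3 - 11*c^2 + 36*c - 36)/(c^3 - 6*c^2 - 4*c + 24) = (c - 3)/(c + 2)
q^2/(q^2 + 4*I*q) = q/(q + 4*I)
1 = 1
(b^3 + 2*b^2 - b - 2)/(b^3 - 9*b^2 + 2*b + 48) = (b^2 - 1)/(b^2 - 11*b + 24)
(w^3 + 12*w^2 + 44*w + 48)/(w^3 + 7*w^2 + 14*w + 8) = (w + 6)/(w + 1)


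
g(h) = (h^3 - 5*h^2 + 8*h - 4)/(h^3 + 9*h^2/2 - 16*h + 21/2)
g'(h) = (-3*h^2 - 9*h + 16)*(h^3 - 5*h^2 + 8*h - 4)/(h^3 + 9*h^2/2 - 16*h + 21/2)^2 + (3*h^2 - 10*h + 8)/(h^3 + 9*h^2/2 - 16*h + 21/2) = 2*(19*h^2 - 58*h + 40)/(4*h^4 + 44*h^3 + 37*h^2 - 462*h + 441)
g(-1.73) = -0.82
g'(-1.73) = 0.34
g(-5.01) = -3.79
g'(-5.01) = 2.41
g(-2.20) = -0.99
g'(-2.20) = 0.41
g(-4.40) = -2.67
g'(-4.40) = 1.41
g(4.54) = 0.18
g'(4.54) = 0.07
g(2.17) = 0.00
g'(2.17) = 0.05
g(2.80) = 0.05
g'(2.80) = 0.08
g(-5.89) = -7.59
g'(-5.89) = 7.73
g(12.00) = 0.50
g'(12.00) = 0.03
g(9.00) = 0.41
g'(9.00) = 0.04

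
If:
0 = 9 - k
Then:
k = 9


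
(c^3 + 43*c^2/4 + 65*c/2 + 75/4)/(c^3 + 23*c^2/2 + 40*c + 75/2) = (4*c + 3)/(2*(2*c + 3))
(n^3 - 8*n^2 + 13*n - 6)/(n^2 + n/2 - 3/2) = 2*(n^2 - 7*n + 6)/(2*n + 3)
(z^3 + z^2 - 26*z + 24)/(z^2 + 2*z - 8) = (z^3 + z^2 - 26*z + 24)/(z^2 + 2*z - 8)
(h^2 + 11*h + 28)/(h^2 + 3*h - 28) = (h + 4)/(h - 4)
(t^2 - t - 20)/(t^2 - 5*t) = (t + 4)/t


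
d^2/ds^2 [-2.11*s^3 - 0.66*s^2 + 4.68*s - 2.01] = -12.66*s - 1.32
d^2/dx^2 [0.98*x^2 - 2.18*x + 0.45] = 1.96000000000000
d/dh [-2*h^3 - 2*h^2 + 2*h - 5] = -6*h^2 - 4*h + 2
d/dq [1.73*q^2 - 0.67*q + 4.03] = 3.46*q - 0.67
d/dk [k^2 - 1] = 2*k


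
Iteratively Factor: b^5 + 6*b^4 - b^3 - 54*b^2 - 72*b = (b + 4)*(b^4 + 2*b^3 - 9*b^2 - 18*b) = (b + 2)*(b + 4)*(b^3 - 9*b) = (b - 3)*(b + 2)*(b + 4)*(b^2 + 3*b) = (b - 3)*(b + 2)*(b + 3)*(b + 4)*(b)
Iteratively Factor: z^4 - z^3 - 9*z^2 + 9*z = (z - 3)*(z^3 + 2*z^2 - 3*z) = (z - 3)*(z - 1)*(z^2 + 3*z) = z*(z - 3)*(z - 1)*(z + 3)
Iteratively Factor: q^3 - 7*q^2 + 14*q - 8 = (q - 4)*(q^2 - 3*q + 2) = (q - 4)*(q - 1)*(q - 2)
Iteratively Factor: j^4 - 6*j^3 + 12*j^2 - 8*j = (j - 2)*(j^3 - 4*j^2 + 4*j) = j*(j - 2)*(j^2 - 4*j + 4) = j*(j - 2)^2*(j - 2)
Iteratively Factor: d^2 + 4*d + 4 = (d + 2)*(d + 2)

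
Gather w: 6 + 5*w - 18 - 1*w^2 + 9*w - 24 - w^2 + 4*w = -2*w^2 + 18*w - 36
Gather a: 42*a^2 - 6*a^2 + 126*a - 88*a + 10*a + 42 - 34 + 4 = 36*a^2 + 48*a + 12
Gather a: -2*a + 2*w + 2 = -2*a + 2*w + 2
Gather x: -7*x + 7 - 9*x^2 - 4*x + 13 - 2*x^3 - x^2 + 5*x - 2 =-2*x^3 - 10*x^2 - 6*x + 18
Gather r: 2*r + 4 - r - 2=r + 2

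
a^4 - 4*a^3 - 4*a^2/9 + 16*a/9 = a*(a - 4)*(a - 2/3)*(a + 2/3)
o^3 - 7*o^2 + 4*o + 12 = (o - 6)*(o - 2)*(o + 1)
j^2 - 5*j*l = j*(j - 5*l)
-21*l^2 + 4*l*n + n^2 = (-3*l + n)*(7*l + n)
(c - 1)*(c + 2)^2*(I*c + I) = I*c^4 + 4*I*c^3 + 3*I*c^2 - 4*I*c - 4*I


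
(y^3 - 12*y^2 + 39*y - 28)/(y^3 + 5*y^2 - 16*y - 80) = (y^2 - 8*y + 7)/(y^2 + 9*y + 20)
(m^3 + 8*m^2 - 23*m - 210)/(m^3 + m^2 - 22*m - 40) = (m^2 + 13*m + 42)/(m^2 + 6*m + 8)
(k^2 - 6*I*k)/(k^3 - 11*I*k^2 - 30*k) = 1/(k - 5*I)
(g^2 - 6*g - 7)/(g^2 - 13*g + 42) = (g + 1)/(g - 6)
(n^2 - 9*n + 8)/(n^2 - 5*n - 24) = (n - 1)/(n + 3)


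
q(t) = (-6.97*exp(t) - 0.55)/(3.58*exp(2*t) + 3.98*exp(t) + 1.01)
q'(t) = (-6.97*exp(t) - 0.55)*(-7.16*exp(2*t) - 3.98*exp(t))/(3.58*exp(2*t) + 3.98*exp(t) + 1.01)^2 - 6.97*exp(t)/(3.58*exp(2*t) + 3.98*exp(t) + 1.01) = (24.9526*exp(2*t) + 3.938*exp(t) - 4.8507)*exp(t)/(12.8164*exp(4*t) + 28.4968*exp(3*t) + 23.072*exp(2*t) + 8.0396*exp(t) + 1.0201)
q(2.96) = -0.10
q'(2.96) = 0.09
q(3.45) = -0.06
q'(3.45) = 0.06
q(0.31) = -0.77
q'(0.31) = 0.37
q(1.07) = -0.48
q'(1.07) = 0.34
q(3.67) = -0.05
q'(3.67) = 0.05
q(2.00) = -0.23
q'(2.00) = 0.20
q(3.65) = -0.05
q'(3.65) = 0.05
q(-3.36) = -0.69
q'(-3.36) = -0.12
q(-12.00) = -0.54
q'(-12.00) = 0.00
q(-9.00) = -0.55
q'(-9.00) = 0.00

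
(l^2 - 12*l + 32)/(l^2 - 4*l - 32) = (l - 4)/(l + 4)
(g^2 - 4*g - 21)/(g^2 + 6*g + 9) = (g - 7)/(g + 3)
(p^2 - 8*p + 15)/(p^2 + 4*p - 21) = (p - 5)/(p + 7)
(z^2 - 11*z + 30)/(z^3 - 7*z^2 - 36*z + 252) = (z - 5)/(z^2 - z - 42)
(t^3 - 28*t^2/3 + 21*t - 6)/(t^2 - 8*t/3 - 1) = (3*t^2 - 19*t + 6)/(3*t + 1)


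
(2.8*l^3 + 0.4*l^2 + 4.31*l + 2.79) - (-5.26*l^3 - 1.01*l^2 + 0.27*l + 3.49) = 8.06*l^3 + 1.41*l^2 + 4.04*l - 0.7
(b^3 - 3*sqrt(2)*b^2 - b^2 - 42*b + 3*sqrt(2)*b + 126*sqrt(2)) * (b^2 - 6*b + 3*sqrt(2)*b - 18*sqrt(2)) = b^5 - 7*b^4 - 54*b^3 + 378*b^2 + 648*b - 4536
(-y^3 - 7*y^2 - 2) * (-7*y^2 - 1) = 7*y^5 + 49*y^4 + y^3 + 21*y^2 + 2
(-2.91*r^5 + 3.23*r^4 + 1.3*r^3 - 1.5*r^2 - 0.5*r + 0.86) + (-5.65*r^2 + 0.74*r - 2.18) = -2.91*r^5 + 3.23*r^4 + 1.3*r^3 - 7.15*r^2 + 0.24*r - 1.32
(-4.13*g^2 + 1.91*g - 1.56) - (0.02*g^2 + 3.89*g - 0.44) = -4.15*g^2 - 1.98*g - 1.12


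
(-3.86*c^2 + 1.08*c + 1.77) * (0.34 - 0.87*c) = 3.3582*c^3 - 2.252*c^2 - 1.1727*c + 0.6018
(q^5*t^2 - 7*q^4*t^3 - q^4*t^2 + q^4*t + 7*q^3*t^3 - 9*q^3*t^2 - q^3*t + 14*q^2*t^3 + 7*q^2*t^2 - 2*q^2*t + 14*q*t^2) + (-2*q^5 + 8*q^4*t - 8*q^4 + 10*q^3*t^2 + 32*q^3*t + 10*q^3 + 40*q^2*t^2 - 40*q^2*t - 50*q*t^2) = q^5*t^2 - 2*q^5 - 7*q^4*t^3 - q^4*t^2 + 9*q^4*t - 8*q^4 + 7*q^3*t^3 + q^3*t^2 + 31*q^3*t + 10*q^3 + 14*q^2*t^3 + 47*q^2*t^2 - 42*q^2*t - 36*q*t^2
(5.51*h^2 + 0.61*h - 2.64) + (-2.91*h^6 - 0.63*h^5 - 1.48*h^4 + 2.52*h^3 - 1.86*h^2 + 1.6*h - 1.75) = -2.91*h^6 - 0.63*h^5 - 1.48*h^4 + 2.52*h^3 + 3.65*h^2 + 2.21*h - 4.39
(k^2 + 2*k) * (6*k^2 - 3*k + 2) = 6*k^4 + 9*k^3 - 4*k^2 + 4*k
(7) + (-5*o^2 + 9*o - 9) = -5*o^2 + 9*o - 2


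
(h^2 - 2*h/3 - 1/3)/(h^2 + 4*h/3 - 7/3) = (3*h + 1)/(3*h + 7)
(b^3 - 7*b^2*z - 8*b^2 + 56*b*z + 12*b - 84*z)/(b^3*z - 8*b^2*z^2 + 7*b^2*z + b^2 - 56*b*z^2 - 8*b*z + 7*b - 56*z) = (b^3 - 7*b^2*z - 8*b^2 + 56*b*z + 12*b - 84*z)/(b^3*z - 8*b^2*z^2 + 7*b^2*z + b^2 - 56*b*z^2 - 8*b*z + 7*b - 56*z)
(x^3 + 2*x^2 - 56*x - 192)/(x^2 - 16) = (x^2 - 2*x - 48)/(x - 4)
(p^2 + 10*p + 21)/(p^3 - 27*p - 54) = (p + 7)/(p^2 - 3*p - 18)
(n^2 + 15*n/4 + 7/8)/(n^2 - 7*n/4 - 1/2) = (n + 7/2)/(n - 2)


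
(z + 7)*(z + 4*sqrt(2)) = z^2 + 4*sqrt(2)*z + 7*z + 28*sqrt(2)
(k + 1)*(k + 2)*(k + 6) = k^3 + 9*k^2 + 20*k + 12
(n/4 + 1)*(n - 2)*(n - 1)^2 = n^4/4 - 11*n^2/4 + 9*n/2 - 2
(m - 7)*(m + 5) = m^2 - 2*m - 35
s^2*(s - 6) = s^3 - 6*s^2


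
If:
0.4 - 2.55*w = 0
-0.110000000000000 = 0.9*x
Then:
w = 0.16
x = -0.12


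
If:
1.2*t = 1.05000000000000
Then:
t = 0.88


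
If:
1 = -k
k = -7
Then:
No Solution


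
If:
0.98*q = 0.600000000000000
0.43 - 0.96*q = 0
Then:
No Solution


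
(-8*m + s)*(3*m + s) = -24*m^2 - 5*m*s + s^2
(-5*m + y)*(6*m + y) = -30*m^2 + m*y + y^2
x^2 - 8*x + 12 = (x - 6)*(x - 2)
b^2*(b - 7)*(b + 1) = b^4 - 6*b^3 - 7*b^2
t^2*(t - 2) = t^3 - 2*t^2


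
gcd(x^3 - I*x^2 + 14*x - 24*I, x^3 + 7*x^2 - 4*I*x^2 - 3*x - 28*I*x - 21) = x - 3*I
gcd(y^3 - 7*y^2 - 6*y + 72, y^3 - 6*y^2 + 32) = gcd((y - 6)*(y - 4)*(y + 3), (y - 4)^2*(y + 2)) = y - 4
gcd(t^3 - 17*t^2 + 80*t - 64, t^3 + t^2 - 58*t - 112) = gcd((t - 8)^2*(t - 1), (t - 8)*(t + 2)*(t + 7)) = t - 8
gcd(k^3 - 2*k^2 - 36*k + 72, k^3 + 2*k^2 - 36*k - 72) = k^2 - 36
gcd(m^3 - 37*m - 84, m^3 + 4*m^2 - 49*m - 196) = m^2 - 3*m - 28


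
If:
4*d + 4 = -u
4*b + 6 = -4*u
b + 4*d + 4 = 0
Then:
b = -3/4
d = -13/16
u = -3/4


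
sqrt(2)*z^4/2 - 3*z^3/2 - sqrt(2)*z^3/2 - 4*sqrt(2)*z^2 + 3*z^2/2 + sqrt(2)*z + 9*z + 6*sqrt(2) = (z - 3)*(z + 2)*(z - 2*sqrt(2))*(sqrt(2)*z/2 + 1/2)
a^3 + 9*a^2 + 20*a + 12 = (a + 1)*(a + 2)*(a + 6)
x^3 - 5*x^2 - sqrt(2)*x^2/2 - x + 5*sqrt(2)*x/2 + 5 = (x - 5)*(x - sqrt(2))*(x + sqrt(2)/2)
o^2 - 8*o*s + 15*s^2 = (o - 5*s)*(o - 3*s)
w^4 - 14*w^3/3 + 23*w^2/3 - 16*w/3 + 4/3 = (w - 2)*(w - 1)^2*(w - 2/3)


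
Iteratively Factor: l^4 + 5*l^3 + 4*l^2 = (l)*(l^3 + 5*l^2 + 4*l) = l*(l + 4)*(l^2 + l) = l^2*(l + 4)*(l + 1)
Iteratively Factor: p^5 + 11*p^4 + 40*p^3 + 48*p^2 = (p + 3)*(p^4 + 8*p^3 + 16*p^2) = p*(p + 3)*(p^3 + 8*p^2 + 16*p) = p*(p + 3)*(p + 4)*(p^2 + 4*p) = p^2*(p + 3)*(p + 4)*(p + 4)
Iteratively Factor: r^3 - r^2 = (r)*(r^2 - r) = r*(r - 1)*(r)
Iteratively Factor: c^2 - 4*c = (c)*(c - 4)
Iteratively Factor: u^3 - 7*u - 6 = (u - 3)*(u^2 + 3*u + 2) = (u - 3)*(u + 2)*(u + 1)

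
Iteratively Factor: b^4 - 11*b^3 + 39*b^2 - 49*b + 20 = (b - 1)*(b^3 - 10*b^2 + 29*b - 20) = (b - 5)*(b - 1)*(b^2 - 5*b + 4) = (b - 5)*(b - 1)^2*(b - 4)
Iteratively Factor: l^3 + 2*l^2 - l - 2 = (l + 1)*(l^2 + l - 2) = (l - 1)*(l + 1)*(l + 2)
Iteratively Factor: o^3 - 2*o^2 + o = (o - 1)*(o^2 - o) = (o - 1)^2*(o)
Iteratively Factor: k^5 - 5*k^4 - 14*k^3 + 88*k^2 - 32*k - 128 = (k + 4)*(k^4 - 9*k^3 + 22*k^2 - 32) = (k - 4)*(k + 4)*(k^3 - 5*k^2 + 2*k + 8) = (k - 4)*(k + 1)*(k + 4)*(k^2 - 6*k + 8) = (k - 4)*(k - 2)*(k + 1)*(k + 4)*(k - 4)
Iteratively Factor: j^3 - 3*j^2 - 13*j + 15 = (j - 5)*(j^2 + 2*j - 3) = (j - 5)*(j - 1)*(j + 3)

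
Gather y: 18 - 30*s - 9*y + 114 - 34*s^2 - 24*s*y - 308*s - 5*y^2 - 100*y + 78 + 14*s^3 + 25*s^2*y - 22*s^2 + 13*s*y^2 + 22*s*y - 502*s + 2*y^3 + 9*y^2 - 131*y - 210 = 14*s^3 - 56*s^2 - 840*s + 2*y^3 + y^2*(13*s + 4) + y*(25*s^2 - 2*s - 240)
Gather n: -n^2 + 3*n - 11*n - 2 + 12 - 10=-n^2 - 8*n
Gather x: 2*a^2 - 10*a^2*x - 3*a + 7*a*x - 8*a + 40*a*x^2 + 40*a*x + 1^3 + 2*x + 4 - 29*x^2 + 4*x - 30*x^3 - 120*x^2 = 2*a^2 - 11*a - 30*x^3 + x^2*(40*a - 149) + x*(-10*a^2 + 47*a + 6) + 5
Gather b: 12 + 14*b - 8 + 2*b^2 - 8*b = 2*b^2 + 6*b + 4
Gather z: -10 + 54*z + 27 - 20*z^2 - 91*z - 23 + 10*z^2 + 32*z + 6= -10*z^2 - 5*z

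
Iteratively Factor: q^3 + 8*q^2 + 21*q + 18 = (q + 2)*(q^2 + 6*q + 9) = (q + 2)*(q + 3)*(q + 3)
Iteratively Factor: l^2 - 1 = (l + 1)*(l - 1)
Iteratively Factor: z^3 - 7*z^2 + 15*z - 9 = (z - 1)*(z^2 - 6*z + 9) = (z - 3)*(z - 1)*(z - 3)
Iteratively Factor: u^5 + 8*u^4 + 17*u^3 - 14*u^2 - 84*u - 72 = (u + 3)*(u^4 + 5*u^3 + 2*u^2 - 20*u - 24) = (u - 2)*(u + 3)*(u^3 + 7*u^2 + 16*u + 12) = (u - 2)*(u + 3)^2*(u^2 + 4*u + 4) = (u - 2)*(u + 2)*(u + 3)^2*(u + 2)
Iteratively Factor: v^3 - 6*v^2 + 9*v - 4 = (v - 1)*(v^2 - 5*v + 4) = (v - 1)^2*(v - 4)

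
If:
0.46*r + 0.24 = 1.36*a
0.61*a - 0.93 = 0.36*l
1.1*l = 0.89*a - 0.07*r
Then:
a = 2.44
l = 1.55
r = 6.68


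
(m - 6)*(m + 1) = m^2 - 5*m - 6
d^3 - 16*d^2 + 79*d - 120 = (d - 8)*(d - 5)*(d - 3)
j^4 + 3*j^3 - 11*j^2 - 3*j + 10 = (j - 2)*(j - 1)*(j + 1)*(j + 5)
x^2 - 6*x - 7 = (x - 7)*(x + 1)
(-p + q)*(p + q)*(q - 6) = -p^2*q + 6*p^2 + q^3 - 6*q^2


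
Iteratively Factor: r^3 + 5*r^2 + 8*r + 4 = (r + 2)*(r^2 + 3*r + 2) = (r + 2)^2*(r + 1)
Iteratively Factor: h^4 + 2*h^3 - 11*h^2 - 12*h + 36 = (h - 2)*(h^3 + 4*h^2 - 3*h - 18) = (h - 2)*(h + 3)*(h^2 + h - 6) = (h - 2)*(h + 3)^2*(h - 2)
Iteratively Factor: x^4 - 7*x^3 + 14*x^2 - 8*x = (x - 2)*(x^3 - 5*x^2 + 4*x) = x*(x - 2)*(x^2 - 5*x + 4) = x*(x - 4)*(x - 2)*(x - 1)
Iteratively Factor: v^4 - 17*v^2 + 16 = (v - 4)*(v^3 + 4*v^2 - v - 4) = (v - 4)*(v - 1)*(v^2 + 5*v + 4) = (v - 4)*(v - 1)*(v + 4)*(v + 1)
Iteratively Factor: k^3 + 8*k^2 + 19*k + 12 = (k + 4)*(k^2 + 4*k + 3) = (k + 1)*(k + 4)*(k + 3)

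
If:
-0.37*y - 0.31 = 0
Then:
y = -0.84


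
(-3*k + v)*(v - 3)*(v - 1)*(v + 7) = -3*k*v^3 - 9*k*v^2 + 75*k*v - 63*k + v^4 + 3*v^3 - 25*v^2 + 21*v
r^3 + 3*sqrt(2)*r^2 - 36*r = r*(r - 3*sqrt(2))*(r + 6*sqrt(2))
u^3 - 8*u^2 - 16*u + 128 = (u - 8)*(u - 4)*(u + 4)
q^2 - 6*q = q*(q - 6)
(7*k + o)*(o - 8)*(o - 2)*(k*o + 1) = 7*k^2*o^3 - 70*k^2*o^2 + 112*k^2*o + k*o^4 - 10*k*o^3 + 23*k*o^2 - 70*k*o + 112*k + o^3 - 10*o^2 + 16*o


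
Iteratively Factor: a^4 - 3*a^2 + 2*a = (a - 1)*(a^3 + a^2 - 2*a) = (a - 1)*(a + 2)*(a^2 - a) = a*(a - 1)*(a + 2)*(a - 1)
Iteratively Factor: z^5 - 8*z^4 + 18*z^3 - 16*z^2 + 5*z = (z - 5)*(z^4 - 3*z^3 + 3*z^2 - z) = (z - 5)*(z - 1)*(z^3 - 2*z^2 + z) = (z - 5)*(z - 1)^2*(z^2 - z) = z*(z - 5)*(z - 1)^2*(z - 1)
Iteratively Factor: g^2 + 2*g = (g + 2)*(g)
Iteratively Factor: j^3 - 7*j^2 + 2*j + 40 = (j + 2)*(j^2 - 9*j + 20) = (j - 5)*(j + 2)*(j - 4)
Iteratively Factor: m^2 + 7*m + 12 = (m + 3)*(m + 4)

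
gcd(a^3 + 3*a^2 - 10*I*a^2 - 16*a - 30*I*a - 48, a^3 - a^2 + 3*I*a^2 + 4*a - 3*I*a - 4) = 1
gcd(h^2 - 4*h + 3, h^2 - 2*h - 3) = h - 3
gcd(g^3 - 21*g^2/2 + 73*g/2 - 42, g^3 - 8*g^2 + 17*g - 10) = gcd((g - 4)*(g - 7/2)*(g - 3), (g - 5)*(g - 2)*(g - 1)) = 1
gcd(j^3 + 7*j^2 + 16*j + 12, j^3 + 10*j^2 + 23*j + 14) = j + 2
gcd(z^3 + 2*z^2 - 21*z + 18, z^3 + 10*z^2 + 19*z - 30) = z^2 + 5*z - 6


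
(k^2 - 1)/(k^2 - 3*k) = (k^2 - 1)/(k*(k - 3))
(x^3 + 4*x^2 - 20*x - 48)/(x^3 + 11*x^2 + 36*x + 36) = (x - 4)/(x + 3)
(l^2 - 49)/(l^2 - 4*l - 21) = (l + 7)/(l + 3)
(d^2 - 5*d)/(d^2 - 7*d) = (d - 5)/(d - 7)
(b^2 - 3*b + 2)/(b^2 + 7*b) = (b^2 - 3*b + 2)/(b*(b + 7))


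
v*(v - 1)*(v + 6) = v^3 + 5*v^2 - 6*v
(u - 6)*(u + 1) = u^2 - 5*u - 6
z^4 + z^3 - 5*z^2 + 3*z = z*(z - 1)^2*(z + 3)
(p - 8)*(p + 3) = p^2 - 5*p - 24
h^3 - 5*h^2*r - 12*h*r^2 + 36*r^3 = (h - 6*r)*(h - 2*r)*(h + 3*r)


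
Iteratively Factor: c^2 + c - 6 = (c + 3)*(c - 2)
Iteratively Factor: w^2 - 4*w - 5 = (w + 1)*(w - 5)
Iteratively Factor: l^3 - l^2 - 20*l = (l - 5)*(l^2 + 4*l) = l*(l - 5)*(l + 4)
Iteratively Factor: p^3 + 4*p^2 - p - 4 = (p + 1)*(p^2 + 3*p - 4) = (p + 1)*(p + 4)*(p - 1)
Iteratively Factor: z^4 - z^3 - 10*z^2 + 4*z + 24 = (z + 2)*(z^3 - 3*z^2 - 4*z + 12) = (z - 3)*(z + 2)*(z^2 - 4) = (z - 3)*(z - 2)*(z + 2)*(z + 2)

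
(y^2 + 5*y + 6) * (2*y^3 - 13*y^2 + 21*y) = 2*y^5 - 3*y^4 - 32*y^3 + 27*y^2 + 126*y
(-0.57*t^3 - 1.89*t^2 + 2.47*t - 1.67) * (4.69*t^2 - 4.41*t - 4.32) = -2.6733*t^5 - 6.3504*t^4 + 22.3816*t^3 - 10.5602*t^2 - 3.3057*t + 7.2144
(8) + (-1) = 7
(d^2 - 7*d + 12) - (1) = d^2 - 7*d + 11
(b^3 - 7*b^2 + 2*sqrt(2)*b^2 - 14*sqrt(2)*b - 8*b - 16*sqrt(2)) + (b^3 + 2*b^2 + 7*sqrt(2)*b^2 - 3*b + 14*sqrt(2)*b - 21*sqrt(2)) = 2*b^3 - 5*b^2 + 9*sqrt(2)*b^2 - 11*b - 37*sqrt(2)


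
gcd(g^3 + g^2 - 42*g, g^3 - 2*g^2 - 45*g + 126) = g^2 + g - 42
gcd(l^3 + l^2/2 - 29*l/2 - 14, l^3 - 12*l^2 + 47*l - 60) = l - 4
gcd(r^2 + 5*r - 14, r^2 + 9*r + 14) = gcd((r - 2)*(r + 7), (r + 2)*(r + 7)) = r + 7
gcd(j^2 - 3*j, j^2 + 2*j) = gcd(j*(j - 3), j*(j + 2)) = j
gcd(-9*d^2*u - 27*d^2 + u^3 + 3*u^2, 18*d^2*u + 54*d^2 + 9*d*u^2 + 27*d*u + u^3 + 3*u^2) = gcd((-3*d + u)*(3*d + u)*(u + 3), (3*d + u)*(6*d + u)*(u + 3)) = 3*d*u + 9*d + u^2 + 3*u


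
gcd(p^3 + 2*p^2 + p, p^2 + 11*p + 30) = 1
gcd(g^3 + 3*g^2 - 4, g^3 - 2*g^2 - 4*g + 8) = g + 2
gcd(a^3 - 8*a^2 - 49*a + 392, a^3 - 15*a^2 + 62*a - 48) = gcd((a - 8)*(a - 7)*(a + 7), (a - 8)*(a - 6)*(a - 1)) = a - 8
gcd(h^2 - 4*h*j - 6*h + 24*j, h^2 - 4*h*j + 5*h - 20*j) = h - 4*j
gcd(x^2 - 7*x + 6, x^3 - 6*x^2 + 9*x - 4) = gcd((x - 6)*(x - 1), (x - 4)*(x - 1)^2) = x - 1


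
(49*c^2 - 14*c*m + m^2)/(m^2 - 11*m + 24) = (49*c^2 - 14*c*m + m^2)/(m^2 - 11*m + 24)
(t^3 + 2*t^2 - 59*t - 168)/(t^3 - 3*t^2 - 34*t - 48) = (t + 7)/(t + 2)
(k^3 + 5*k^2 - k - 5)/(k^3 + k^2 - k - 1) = (k + 5)/(k + 1)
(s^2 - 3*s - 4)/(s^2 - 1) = (s - 4)/(s - 1)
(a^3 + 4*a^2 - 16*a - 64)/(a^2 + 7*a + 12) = (a^2 - 16)/(a + 3)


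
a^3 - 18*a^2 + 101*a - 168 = (a - 8)*(a - 7)*(a - 3)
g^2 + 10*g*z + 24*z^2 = (g + 4*z)*(g + 6*z)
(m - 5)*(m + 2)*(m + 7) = m^3 + 4*m^2 - 31*m - 70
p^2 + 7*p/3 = p*(p + 7/3)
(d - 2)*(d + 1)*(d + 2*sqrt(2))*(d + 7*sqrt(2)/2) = d^4 - d^3 + 11*sqrt(2)*d^3/2 - 11*sqrt(2)*d^2/2 + 12*d^2 - 11*sqrt(2)*d - 14*d - 28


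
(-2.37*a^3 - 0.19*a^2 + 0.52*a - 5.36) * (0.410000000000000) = -0.9717*a^3 - 0.0779*a^2 + 0.2132*a - 2.1976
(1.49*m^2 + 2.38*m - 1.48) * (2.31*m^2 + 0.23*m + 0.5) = 3.4419*m^4 + 5.8405*m^3 - 2.1264*m^2 + 0.8496*m - 0.74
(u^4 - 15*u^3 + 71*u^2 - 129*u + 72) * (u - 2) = u^5 - 17*u^4 + 101*u^3 - 271*u^2 + 330*u - 144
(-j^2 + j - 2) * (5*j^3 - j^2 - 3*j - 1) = -5*j^5 + 6*j^4 - 8*j^3 + 5*j + 2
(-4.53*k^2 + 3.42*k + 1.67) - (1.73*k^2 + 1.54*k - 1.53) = -6.26*k^2 + 1.88*k + 3.2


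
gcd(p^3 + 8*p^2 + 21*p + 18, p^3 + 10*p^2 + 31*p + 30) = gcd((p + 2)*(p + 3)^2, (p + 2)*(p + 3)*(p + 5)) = p^2 + 5*p + 6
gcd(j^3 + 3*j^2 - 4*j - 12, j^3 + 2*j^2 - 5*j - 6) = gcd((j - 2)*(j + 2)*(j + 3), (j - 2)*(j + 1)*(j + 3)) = j^2 + j - 6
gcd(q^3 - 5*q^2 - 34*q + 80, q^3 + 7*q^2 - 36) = q - 2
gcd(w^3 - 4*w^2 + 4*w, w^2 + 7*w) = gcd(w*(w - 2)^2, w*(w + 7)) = w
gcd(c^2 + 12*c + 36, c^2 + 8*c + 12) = c + 6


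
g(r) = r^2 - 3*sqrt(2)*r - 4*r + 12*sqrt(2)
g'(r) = 2*r - 3*sqrt(2) - 4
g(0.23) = 15.13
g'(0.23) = -7.78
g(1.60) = 6.34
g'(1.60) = -5.04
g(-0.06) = 17.47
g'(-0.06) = -8.36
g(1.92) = 4.83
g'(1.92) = -4.40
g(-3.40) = 56.56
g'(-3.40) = -15.04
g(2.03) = 4.36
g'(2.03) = -4.18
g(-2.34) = 41.73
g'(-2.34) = -12.92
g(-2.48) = 43.56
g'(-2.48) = -13.20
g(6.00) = 3.51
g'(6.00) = 3.76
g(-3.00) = 50.70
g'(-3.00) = -14.24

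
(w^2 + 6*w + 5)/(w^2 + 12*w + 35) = (w + 1)/(w + 7)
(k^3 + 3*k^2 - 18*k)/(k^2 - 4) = k*(k^2 + 3*k - 18)/(k^2 - 4)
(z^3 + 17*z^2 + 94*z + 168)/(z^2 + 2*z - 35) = (z^2 + 10*z + 24)/(z - 5)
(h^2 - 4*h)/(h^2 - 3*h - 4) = h/(h + 1)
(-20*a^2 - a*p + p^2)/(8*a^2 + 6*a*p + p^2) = (-5*a + p)/(2*a + p)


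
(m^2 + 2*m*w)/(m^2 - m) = (m + 2*w)/(m - 1)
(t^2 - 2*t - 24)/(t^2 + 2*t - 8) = (t - 6)/(t - 2)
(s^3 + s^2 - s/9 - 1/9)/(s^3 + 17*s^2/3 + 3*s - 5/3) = (s + 1/3)/(s + 5)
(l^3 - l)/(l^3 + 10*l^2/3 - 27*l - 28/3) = 3*l*(l^2 - 1)/(3*l^3 + 10*l^2 - 81*l - 28)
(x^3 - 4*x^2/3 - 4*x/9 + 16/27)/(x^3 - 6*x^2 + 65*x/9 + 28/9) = (27*x^3 - 36*x^2 - 12*x + 16)/(3*(9*x^3 - 54*x^2 + 65*x + 28))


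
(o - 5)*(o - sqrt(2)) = o^2 - 5*o - sqrt(2)*o + 5*sqrt(2)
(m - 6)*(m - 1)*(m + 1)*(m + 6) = m^4 - 37*m^2 + 36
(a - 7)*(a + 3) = a^2 - 4*a - 21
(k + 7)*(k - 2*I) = k^2 + 7*k - 2*I*k - 14*I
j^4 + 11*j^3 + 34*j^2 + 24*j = j*(j + 1)*(j + 4)*(j + 6)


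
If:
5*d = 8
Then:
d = 8/5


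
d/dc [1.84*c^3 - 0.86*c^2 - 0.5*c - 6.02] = 5.52*c^2 - 1.72*c - 0.5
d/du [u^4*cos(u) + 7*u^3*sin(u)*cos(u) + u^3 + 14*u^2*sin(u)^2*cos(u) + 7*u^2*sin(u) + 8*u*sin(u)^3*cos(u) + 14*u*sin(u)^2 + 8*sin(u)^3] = -u^4*sin(u) + 4*u^3*cos(u) + 7*u^3*cos(2*u) - 7*u^2*sin(u)/2 + 21*u^2*sin(2*u)/2 + 21*u^2*sin(3*u)/2 + 7*u^2*cos(u) + 3*u^2 + 14*u*sin(u) + 14*u*sin(2*u) + 7*u*cos(u) - 8*u*cos(2*u)^2 + 4*u*cos(2*u) - 7*u*cos(3*u) + 4*u + 2*sin(2*u) - sin(4*u) + 6*cos(u) - 7*cos(2*u) - 6*cos(3*u) + 7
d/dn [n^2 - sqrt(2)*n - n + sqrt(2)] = 2*n - sqrt(2) - 1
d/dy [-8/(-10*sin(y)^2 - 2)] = -80*sin(2*y)/(5*cos(2*y) - 7)^2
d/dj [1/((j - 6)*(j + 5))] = (1 - 2*j)/(j^4 - 2*j^3 - 59*j^2 + 60*j + 900)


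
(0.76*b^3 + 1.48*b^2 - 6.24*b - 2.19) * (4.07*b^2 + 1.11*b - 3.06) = 3.0932*b^5 + 6.8672*b^4 - 26.0796*b^3 - 20.3685*b^2 + 16.6635*b + 6.7014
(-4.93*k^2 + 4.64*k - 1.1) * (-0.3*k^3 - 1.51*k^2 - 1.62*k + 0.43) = 1.479*k^5 + 6.0523*k^4 + 1.3102*k^3 - 7.9757*k^2 + 3.7772*k - 0.473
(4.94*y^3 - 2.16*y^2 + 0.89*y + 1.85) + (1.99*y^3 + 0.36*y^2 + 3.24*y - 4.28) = 6.93*y^3 - 1.8*y^2 + 4.13*y - 2.43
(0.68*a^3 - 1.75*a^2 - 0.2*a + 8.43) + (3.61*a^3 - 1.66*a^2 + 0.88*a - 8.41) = 4.29*a^3 - 3.41*a^2 + 0.68*a + 0.0199999999999996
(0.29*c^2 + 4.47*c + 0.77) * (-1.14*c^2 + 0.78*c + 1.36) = -0.3306*c^4 - 4.8696*c^3 + 3.0032*c^2 + 6.6798*c + 1.0472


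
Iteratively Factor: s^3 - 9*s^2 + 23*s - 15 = (s - 5)*(s^2 - 4*s + 3) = (s - 5)*(s - 1)*(s - 3)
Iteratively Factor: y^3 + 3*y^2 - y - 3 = (y + 3)*(y^2 - 1) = (y - 1)*(y + 3)*(y + 1)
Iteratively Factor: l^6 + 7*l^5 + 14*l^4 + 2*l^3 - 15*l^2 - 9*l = (l + 3)*(l^5 + 4*l^4 + 2*l^3 - 4*l^2 - 3*l) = (l + 3)^2*(l^4 + l^3 - l^2 - l) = (l + 1)*(l + 3)^2*(l^3 - l) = (l - 1)*(l + 1)*(l + 3)^2*(l^2 + l) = l*(l - 1)*(l + 1)*(l + 3)^2*(l + 1)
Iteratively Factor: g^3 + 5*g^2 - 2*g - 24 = (g + 3)*(g^2 + 2*g - 8) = (g + 3)*(g + 4)*(g - 2)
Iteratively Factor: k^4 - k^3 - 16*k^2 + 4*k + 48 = (k - 2)*(k^3 + k^2 - 14*k - 24) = (k - 4)*(k - 2)*(k^2 + 5*k + 6) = (k - 4)*(k - 2)*(k + 3)*(k + 2)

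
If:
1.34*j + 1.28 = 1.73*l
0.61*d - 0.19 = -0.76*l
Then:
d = 0.311475409836066 - 1.24590163934426*l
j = 1.2910447761194*l - 0.955223880597015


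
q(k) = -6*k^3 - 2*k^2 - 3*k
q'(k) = -18*k^2 - 4*k - 3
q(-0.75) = 3.66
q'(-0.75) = -10.12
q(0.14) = -0.48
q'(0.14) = -3.91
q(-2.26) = 65.82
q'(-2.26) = -85.90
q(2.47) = -110.03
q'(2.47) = -122.70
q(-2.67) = 107.96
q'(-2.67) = -120.64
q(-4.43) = 495.67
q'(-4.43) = -338.53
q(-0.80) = 4.19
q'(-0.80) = -11.32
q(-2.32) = 71.12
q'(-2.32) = -90.60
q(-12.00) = 10116.00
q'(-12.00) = -2547.00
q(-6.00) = 1242.00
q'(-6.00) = -627.00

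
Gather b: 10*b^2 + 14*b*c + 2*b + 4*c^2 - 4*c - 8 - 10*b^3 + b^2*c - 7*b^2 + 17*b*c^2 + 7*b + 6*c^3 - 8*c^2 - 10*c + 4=-10*b^3 + b^2*(c + 3) + b*(17*c^2 + 14*c + 9) + 6*c^3 - 4*c^2 - 14*c - 4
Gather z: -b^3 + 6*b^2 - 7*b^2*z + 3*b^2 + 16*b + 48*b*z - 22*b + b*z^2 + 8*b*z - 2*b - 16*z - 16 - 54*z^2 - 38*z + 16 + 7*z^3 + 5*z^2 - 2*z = -b^3 + 9*b^2 - 8*b + 7*z^3 + z^2*(b - 49) + z*(-7*b^2 + 56*b - 56)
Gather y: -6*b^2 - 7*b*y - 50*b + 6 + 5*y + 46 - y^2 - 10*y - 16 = -6*b^2 - 50*b - y^2 + y*(-7*b - 5) + 36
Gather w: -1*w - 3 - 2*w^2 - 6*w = -2*w^2 - 7*w - 3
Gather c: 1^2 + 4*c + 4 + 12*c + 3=16*c + 8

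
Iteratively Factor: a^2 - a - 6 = (a - 3)*(a + 2)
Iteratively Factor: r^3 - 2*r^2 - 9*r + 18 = (r - 2)*(r^2 - 9) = (r - 3)*(r - 2)*(r + 3)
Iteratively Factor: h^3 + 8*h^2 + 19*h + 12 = (h + 1)*(h^2 + 7*h + 12) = (h + 1)*(h + 4)*(h + 3)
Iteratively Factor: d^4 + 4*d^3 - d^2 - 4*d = (d - 1)*(d^3 + 5*d^2 + 4*d) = d*(d - 1)*(d^2 + 5*d + 4) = d*(d - 1)*(d + 4)*(d + 1)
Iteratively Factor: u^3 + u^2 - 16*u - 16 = (u + 1)*(u^2 - 16) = (u - 4)*(u + 1)*(u + 4)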